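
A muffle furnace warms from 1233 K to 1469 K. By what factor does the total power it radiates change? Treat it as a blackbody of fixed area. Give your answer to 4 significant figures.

P ∝ T⁴, so P₂/P₁ = (T₂/T₁)⁴ = (1469/1233)⁴ = (1.19140)⁴ = 2.015.

P₂/P₁ ≈ 2.015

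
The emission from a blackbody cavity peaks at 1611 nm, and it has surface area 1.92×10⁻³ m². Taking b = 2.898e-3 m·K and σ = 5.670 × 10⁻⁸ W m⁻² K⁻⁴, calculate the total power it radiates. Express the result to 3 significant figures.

P ≈ 1.14×10³ W

Wien's law: T = b/λ_max = 2.898×10⁻³/1.611×10⁻⁶ = 1798.88 K.
Area A = 1.92×10⁻³ m².
Then P = σAT⁴ = 5.670×10⁻⁸×1.92×10⁻³×(1798.88)⁴ = 1.14×10³ W.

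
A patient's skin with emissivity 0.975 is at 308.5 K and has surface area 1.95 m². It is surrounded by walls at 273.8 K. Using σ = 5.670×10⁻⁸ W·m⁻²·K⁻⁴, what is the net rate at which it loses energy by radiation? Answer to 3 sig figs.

Area A = 1.95 m².
Net radiated power P_net = εσA(T⁴ − T₀⁴) = 0.975×5.670×10⁻⁸×1.95×(308.5⁴ − 273.8⁴).
T⁴ − T₀⁴ = 9.05776×10⁹ − 5.61997×10⁹ = 3.43779×10⁹ K⁴, so P_net = 371 W.

Net loss ≈ 371 W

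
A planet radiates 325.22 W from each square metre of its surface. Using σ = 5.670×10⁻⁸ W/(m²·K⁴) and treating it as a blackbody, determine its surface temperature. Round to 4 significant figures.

I = σT⁴, so T = (I/σ)^(1/4) = (325.22/(5.670×10⁻⁸))^(1/4) = 275.2 K.

T ≈ 275.2 K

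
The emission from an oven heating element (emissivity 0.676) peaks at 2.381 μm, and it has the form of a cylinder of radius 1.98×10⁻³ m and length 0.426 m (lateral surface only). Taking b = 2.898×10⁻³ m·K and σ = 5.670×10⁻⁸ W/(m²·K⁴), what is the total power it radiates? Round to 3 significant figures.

Wien's law: T = b/λ_max = 2.898×10⁻³/2.381×10⁻⁶ = 1217.14 K.
Lateral area A = 2πrL = 2π×1.98×10⁻³×0.426 = 5.29974×10⁻³ m².
Then P = εσAT⁴ = 0.676×5.670×10⁻⁸×5.29974×10⁻³×(1217.14)⁴ = 446 W.

P ≈ 446 W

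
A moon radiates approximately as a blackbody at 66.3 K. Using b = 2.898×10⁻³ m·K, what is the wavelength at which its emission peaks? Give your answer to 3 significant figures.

λ_max ≈ 43.7 μm

Wien's displacement law: λ_max = b/T = (2.898×10⁻³ m·K)/(66.3 K) = 4.371×10⁻⁵ m.
That is 43.7 μm, in the infrared range.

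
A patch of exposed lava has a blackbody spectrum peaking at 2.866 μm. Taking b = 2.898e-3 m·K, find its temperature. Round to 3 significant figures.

Wien's law gives T = b/λ_max = (2.898×10⁻³ m·K)/(2.866×10⁻⁶ m) = 1.01×10³ K.

T ≈ 1.01×10³ K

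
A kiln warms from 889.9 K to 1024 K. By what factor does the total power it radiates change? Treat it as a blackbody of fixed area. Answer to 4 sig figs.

P₂/P₁ ≈ 1.753

P ∝ T⁴, so P₂/P₁ = (T₂/T₁)⁴ = (1024/889.9)⁴ = (1.15069)⁴ = 1.753.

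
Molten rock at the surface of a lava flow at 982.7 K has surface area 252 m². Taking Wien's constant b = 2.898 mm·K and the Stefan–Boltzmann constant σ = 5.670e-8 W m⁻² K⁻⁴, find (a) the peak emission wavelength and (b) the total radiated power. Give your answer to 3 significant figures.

(a) λ_max = b/T = 2.898×10⁻³/982.7 = 2.949×10⁻⁶ m = 2.95×10³ nm.
Area A = 252 m².
(b) P = σAT⁴ = 5.670×10⁻⁸×252×(982.7)⁴ = 1.33×10⁷ W.

λ_max ≈ 2.95×10³ nm; P ≈ 1.33×10⁷ W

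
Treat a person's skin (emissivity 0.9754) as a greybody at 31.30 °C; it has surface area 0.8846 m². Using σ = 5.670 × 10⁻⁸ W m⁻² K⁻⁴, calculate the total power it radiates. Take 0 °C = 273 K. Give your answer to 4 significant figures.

P ≈ 419.5 W

T = 31.30 °C + 273 = 304.30 K.
Area A = 0.8846 m².
P = εσAT⁴ = 0.9754 × 5.670×10⁻⁸ × 0.8846 × (304.30)⁴ = 419.5 W.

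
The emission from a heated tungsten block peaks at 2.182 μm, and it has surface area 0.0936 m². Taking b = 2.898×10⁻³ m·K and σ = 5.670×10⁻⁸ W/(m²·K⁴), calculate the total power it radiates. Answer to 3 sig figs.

P ≈ 1.65×10⁴ W

Wien's law: T = b/λ_max = 2.898×10⁻³/2.182×10⁻⁶ = 1328.14 K.
Area A = 0.0936 m².
Then P = σAT⁴ = 5.670×10⁻⁸×0.0936×(1328.14)⁴ = 1.65×10⁴ W.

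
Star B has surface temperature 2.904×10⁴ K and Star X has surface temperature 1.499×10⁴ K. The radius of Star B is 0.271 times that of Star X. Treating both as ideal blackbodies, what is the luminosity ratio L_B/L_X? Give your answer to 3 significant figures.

L ∝ R²T⁴, so L_B/L_X = (R_B/R_X)²(T_B/T_X)⁴ = (0.271)² × (2.904×10⁴/1.499×10⁴)⁴ = 0.073441 × 14.0857 = 1.03.

L_B/L_X ≈ 1.03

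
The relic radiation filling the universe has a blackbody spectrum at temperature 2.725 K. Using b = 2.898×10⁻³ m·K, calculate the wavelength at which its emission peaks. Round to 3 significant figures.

Wien's displacement law: λ_max = b/T = (2.898×10⁻³ m·K)/(2.725 K) = 1.063×10⁻³ m.
That is 1.06×10⁻³ m, in the microwave range.

λ_max ≈ 1.06×10⁻³ m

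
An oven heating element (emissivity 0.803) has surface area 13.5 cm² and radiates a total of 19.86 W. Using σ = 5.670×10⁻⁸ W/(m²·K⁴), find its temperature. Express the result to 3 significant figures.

T ≈ 754 K

Area A = 13.5 cm² = 1.35×10⁻³ m².
P = εσAT⁴ ⇒ T = (P/(εσA))^(1/4) = (19.86/(0.803×5.670×10⁻⁸×1.35×10⁻³))^(1/4) = 754 K.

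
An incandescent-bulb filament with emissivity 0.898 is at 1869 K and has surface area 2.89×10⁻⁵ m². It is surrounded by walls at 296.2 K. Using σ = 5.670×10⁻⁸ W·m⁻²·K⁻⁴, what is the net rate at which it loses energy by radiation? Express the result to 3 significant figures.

Area A = 2.89×10⁻⁵ m².
Net radiated power P_net = εσA(T⁴ − T₀⁴) = 0.898×5.670×10⁻⁸×2.89×10⁻⁵×(1869⁴ − 296.2⁴).
T⁴ − T₀⁴ = 1.22022×10¹³ − 7.69733×10⁹ = 1.21945×10¹³ K⁴, so P_net = 17.9 W.

Net loss ≈ 17.9 W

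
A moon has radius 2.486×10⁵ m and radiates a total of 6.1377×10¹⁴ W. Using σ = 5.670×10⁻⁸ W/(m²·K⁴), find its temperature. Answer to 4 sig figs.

T ≈ 343.6 K

Surface area A = 4πR² = 4π(2.486×10⁵ m)² = 7.76626×10¹¹ m².
P = σAT⁴ ⇒ T = (P/(σA))^(1/4) = (6.1377×10¹⁴/(5.670×10⁻⁸×7.76626×10¹¹))^(1/4) = 343.6 K.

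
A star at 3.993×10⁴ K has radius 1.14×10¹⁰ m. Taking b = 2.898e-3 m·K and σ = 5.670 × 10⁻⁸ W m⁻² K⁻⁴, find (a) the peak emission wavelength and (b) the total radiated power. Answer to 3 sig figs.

(a) λ_max = b/T = 2.898×10⁻³/3.993×10⁴ = 7.258×10⁻⁸ m = 72.6 nm.
Surface area A = 4πR² = 4π(1.14×10¹⁰ m)² = 1.63313×10²¹ m².
(b) P = σAT⁴ = 5.670×10⁻⁸×1.63313×10²¹×(3.993×10⁴)⁴ = 2.35×10³² W.

λ_max ≈ 72.6 nm; P ≈ 2.35×10³² W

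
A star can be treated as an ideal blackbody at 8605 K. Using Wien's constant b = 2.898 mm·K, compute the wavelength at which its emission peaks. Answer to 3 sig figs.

Wien's displacement law: λ_max = b/T = (2.898×10⁻³ m·K)/(8605 K) = 3.368×10⁻⁷ m.
That is 0.337 μm, in the ultraviolet range.

λ_max ≈ 0.337 μm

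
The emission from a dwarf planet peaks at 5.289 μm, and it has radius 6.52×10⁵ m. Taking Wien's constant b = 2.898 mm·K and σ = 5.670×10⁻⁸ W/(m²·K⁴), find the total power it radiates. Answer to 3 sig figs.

P ≈ 2.73×10¹⁶ W

Wien's law: T = b/λ_max = 2.898×10⁻³/5.289×10⁻⁶ = 547.930 K.
Surface area A = 4πR² = 4π(6.52×10⁵ m)² = 5.34201×10¹² m².
Then P = σAT⁴ = 5.670×10⁻⁸×5.34201×10¹²×(547.930)⁴ = 2.73×10¹⁶ W.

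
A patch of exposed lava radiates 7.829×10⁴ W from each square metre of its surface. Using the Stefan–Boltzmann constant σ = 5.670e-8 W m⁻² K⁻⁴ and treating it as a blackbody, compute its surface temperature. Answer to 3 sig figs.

I = σT⁴, so T = (I/σ)^(1/4) = (7.829×10⁴/(5.670×10⁻⁸))^(1/4) = 1.08×10³ K.

T ≈ 1.08×10³ K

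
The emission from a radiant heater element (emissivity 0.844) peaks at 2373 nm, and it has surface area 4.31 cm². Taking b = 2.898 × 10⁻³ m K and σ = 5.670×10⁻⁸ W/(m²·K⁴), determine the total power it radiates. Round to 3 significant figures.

P ≈ 45.9 W

Wien's law: T = b/λ_max = 2.898×10⁻³/2.373×10⁻⁶ = 1221.24 K.
Area A = 4.31 cm² = 4.31×10⁻⁴ m².
Then P = εσAT⁴ = 0.844×5.670×10⁻⁸×4.31×10⁻⁴×(1221.24)⁴ = 45.9 W.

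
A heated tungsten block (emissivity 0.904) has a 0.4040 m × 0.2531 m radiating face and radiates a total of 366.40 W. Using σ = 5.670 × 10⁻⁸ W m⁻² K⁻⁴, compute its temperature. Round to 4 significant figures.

Area A = 0.4040 × 0.2531 = 0.102252 m².
P = εσAT⁴ ⇒ T = (P/(εσA))^(1/4) = (366.40/(0.904×5.670×10⁻⁸×0.102252))^(1/4) = 514.2 K.

T ≈ 514.2 K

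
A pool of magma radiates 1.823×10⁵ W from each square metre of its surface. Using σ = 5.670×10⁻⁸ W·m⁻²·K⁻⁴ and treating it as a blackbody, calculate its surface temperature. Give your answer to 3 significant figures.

T ≈ 1.34×10³ K

I = σT⁴, so T = (I/σ)^(1/4) = (1.823×10⁵/(5.670×10⁻⁸))^(1/4) = 1.34×10³ K.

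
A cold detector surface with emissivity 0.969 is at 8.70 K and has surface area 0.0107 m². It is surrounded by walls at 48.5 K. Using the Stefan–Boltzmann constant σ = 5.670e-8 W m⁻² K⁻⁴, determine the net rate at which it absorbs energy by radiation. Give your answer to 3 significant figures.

Net gain ≈ 3.25×10⁻³ W

Area A = 0.0107 m².
Net radiated power P_net = εσA(T⁴ − T₀⁴) = 0.969×5.670×10⁻⁸×0.0107×(8.70⁴ − 48.5⁴).
T⁴ − T₀⁴ = 5728.98 − 5.53308×10⁶ = -5.52735×10⁶ K⁴, so P_net = -3.25×10⁻³ W — negative, meaning a net gain of 3.25×10⁻³ W.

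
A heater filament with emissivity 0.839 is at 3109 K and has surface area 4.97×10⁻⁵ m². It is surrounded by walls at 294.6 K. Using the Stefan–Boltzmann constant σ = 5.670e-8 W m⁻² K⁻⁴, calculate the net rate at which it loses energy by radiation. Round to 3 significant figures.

Net loss ≈ 221 W

Area A = 4.97×10⁻⁵ m².
Net radiated power P_net = εσA(T⁴ − T₀⁴) = 0.839×5.670×10⁻⁸×4.97×10⁻⁵×(3109⁴ − 294.6⁴).
T⁴ − T₀⁴ = 9.34293×10¹³ − 7.53236×10⁹ = 9.34218×10¹³ K⁴, so P_net = 221 W.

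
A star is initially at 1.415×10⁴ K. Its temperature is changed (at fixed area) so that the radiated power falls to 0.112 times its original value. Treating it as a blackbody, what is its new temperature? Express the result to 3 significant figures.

P ∝ T⁴, so T₂/T₁ = (P₂/P₁)^(1/4) = (0.112)^(1/4) = 0.578502.
T₂ = 1.415×10⁴ × 0.578502 = 8.19×10³ K.

T₂ ≈ 8.19×10³ K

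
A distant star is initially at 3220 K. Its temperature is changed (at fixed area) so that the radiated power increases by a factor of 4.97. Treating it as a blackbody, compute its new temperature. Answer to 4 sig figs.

T₂ ≈ 4808 K

P ∝ T⁴, so T₂/T₁ = (P₂/P₁)^(1/4) = (4.97)^(1/4) = 1.49310.
T₂ = 3220 × 1.49310 = 4808 K.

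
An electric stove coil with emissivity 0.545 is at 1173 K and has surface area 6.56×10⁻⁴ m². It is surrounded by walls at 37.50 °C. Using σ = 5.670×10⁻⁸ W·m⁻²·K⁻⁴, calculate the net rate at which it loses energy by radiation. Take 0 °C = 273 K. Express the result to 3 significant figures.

Surroundings: T = 37.50 °C + 273 = 310.50 K.
Area A = 6.56×10⁻⁴ m².
Net radiated power P_net = εσA(T⁴ − T₀⁴) = 0.545×5.670×10⁻⁸×6.56×10⁻⁴×(1173⁴ − 310.50⁴).
T⁴ − T₀⁴ = 1.89318×10¹² − 9.29494×10⁹ = 1.88389×10¹² K⁴, so P_net = 38.2 W.

Net loss ≈ 38.2 W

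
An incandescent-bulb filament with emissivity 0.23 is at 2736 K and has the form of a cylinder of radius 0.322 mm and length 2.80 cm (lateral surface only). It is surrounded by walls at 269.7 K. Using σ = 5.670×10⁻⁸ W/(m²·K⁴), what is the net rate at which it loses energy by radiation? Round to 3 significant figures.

Net loss ≈ 41.4 W

Lateral area A = 2πrL = 2π×3.22×10⁻⁴×0.0280 = 5.66492×10⁻⁵ m².
Net radiated power P_net = εσA(T⁴ − T₀⁴) = 0.23×5.670×10⁻⁸×5.66492×10⁻⁵×(2736⁴ − 269.7⁴).
T⁴ − T₀⁴ = 5.60356×10¹³ − 5.29083×10⁹ = 5.60303×10¹³ K⁴, so P_net = 41.4 W.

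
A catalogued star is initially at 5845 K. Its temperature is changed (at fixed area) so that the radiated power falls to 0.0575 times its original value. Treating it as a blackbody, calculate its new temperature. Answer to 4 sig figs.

T₂ ≈ 2862 K

P ∝ T⁴, so T₂/T₁ = (P₂/P₁)^(1/4) = (0.0575)^(1/4) = 0.489685.
T₂ = 5845 × 0.489685 = 2862 K.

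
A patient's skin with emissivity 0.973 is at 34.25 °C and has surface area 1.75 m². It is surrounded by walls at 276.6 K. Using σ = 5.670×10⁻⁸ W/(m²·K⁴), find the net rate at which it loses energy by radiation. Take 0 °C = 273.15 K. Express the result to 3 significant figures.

Net loss ≈ 297 W

T = 34.25 °C + 273.15 = 307.40 K.
Area A = 1.75 m².
Net radiated power P_net = εσA(T⁴ − T₀⁴) = 0.973×5.670×10⁻⁸×1.75×(307.40⁴ − 276.6⁴).
T⁴ − T₀⁴ = 8.92926×10⁹ − 5.85341×10⁹ = 3.07585×10⁹ K⁴, so P_net = 297 W.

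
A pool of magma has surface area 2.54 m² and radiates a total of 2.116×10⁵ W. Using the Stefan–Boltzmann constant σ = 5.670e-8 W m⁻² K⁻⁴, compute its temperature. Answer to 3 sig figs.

Area A = 2.54 m².
P = σAT⁴ ⇒ T = (P/(σA))^(1/4) = (2.116×10⁵/(5.670×10⁻⁸×2.54))^(1/4) = 1.10×10³ K.

T ≈ 1.10×10³ K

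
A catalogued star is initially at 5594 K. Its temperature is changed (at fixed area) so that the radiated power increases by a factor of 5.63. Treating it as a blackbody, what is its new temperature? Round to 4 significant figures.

P ∝ T⁴, so T₂/T₁ = (P₂/P₁)^(1/4) = (5.63)^(1/4) = 1.54038.
T₂ = 5594 × 1.54038 = 8617 K.

T₂ ≈ 8617 K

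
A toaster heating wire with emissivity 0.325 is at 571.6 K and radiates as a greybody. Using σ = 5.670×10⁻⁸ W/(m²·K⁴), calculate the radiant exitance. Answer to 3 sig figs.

Stefan–Boltzmann: I = εσT⁴ = 0.325 × 5.670×10⁻⁸ × (571.6)⁴ = 1.97×10³ W/m².

I ≈ 1.97×10³ W/m²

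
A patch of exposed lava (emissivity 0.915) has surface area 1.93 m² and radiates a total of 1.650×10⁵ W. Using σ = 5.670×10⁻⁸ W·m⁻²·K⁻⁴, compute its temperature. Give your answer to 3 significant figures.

T ≈ 1.13×10³ K

Area A = 1.93 m².
P = εσAT⁴ ⇒ T = (P/(εσA))^(1/4) = (1.650×10⁵/(0.915×5.670×10⁻⁸×1.93))^(1/4) = 1.13×10³ K.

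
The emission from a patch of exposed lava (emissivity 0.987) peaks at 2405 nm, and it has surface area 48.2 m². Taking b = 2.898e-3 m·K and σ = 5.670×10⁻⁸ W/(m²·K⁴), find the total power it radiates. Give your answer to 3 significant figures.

Wien's law: T = b/λ_max = 2.898×10⁻³/2.405×10⁻⁶ = 1204.99 K.
Area A = 48.2 m².
Then P = εσAT⁴ = 0.987×5.670×10⁻⁸×48.2×(1204.99)⁴ = 5.69×10⁶ W.

P ≈ 5.69×10⁶ W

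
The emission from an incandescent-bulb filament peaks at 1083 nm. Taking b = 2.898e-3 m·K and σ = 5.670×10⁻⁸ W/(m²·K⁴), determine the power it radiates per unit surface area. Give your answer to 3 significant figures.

Wien's law: T = b/λ_max = 2.898×10⁻³/1.083×10⁻⁶ = 2675.90 K.
Then I = σT⁴ = 5.670×10⁻⁸×(2675.90)⁴ = 2.91×10⁶ W/m².

I ≈ 2.91×10⁶ W/m²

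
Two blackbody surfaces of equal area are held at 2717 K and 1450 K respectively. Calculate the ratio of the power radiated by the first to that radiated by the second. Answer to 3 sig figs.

With equal areas, P₁/P₂ = (T₁/T₂)⁴ = (2717/1450)⁴ = 12.3.

P₁/P₂ ≈ 12.3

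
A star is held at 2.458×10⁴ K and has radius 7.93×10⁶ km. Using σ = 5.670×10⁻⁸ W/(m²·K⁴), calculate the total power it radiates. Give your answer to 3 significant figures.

Surface area A = 4πR² = 4π(7.93×10⁹ m)² = 7.90235×10²⁰ m².
P = σAT⁴ = 5.670×10⁻⁸ × 7.90235×10²⁰ × (2.458×10⁴)⁴ = 1.64×10³¹ W.

P ≈ 1.64×10³¹ W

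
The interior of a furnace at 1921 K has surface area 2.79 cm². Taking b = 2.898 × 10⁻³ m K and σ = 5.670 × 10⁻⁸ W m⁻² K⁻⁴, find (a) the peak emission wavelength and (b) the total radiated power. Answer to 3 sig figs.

λ_max ≈ 1.51 μm; P ≈ 215 W

(a) λ_max = b/T = 2.898×10⁻³/1921 = 1.509×10⁻⁶ m = 1.51 μm.
Area A = 2.79 cm² = 2.79×10⁻⁴ m².
(b) P = σAT⁴ = 5.670×10⁻⁸×2.79×10⁻⁴×(1921)⁴ = 215 W.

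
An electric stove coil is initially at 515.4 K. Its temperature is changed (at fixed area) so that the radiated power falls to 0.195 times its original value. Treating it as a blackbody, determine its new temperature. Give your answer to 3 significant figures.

T₂ ≈ 342 K

P ∝ T⁴, so T₂/T₁ = (P₂/P₁)^(1/4) = (0.195)^(1/4) = 0.664521.
T₂ = 515.4 × 0.664521 = 342 K.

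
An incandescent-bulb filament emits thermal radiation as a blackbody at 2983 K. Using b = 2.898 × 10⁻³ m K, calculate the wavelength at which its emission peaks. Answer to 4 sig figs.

λ_max ≈ 971.5 nm

Wien's displacement law: λ_max = b/T = (2.898×10⁻³ m·K)/(2983 K) = 9.7151×10⁻⁷ m.
That is 971.5 nm, in the infrared range.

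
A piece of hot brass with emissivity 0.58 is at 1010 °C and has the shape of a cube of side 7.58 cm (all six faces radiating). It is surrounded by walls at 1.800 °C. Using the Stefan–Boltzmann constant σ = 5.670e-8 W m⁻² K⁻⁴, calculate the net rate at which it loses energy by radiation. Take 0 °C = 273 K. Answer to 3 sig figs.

Net loss ≈ 3.07×10³ W

T = 1010 °C + 273 = 1283 K.
Surroundings: T = 1.800 °C + 273 = 274.800 K.
Area A = 6s² = 6×(0.0758 m)² = 0.0344738 m².
Net radiated power P_net = εσA(T⁴ − T₀⁴) = 0.58×5.670×10⁻⁸×0.0344738×(1283⁴ − 274.800⁴).
T⁴ − T₀⁴ = 2.70961×10¹² − 5.70252×10⁹ = 2.70391×10¹² K⁴, so P_net = 3.07×10³ W.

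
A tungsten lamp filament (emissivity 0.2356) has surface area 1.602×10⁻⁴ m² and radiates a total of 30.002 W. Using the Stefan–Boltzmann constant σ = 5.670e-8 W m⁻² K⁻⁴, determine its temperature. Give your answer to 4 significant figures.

Area A = 1.602×10⁻⁴ m².
P = εσAT⁴ ⇒ T = (P/(εσA))^(1/4) = (30.002/(0.2356×5.670×10⁻⁸×1.602×10⁻⁴))^(1/4) = 1935 K.

T ≈ 1935 K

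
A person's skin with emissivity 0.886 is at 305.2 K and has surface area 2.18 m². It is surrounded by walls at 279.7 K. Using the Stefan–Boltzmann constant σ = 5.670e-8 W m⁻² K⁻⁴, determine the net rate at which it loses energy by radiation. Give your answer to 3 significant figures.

Area A = 2.18 m².
Net radiated power P_net = εσA(T⁴ − T₀⁴) = 0.886×5.670×10⁻⁸×2.18×(305.2⁴ − 279.7⁴).
T⁴ − T₀⁴ = 8.67637×10⁹ − 6.12026×10⁹ = 2.55611×10⁹ K⁴, so P_net = 280 W.

Net loss ≈ 280 W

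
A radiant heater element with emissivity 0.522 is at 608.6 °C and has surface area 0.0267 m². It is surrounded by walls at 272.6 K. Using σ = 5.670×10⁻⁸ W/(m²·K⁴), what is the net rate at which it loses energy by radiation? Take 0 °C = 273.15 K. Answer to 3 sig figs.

T = 608.6 °C + 273.15 = 881.75 K.
Area A = 0.0267 m².
Net radiated power P_net = εσA(T⁴ − T₀⁴) = 0.522×5.670×10⁻⁸×0.0267×(881.75⁴ − 272.6⁴).
T⁴ − T₀⁴ = 6.04480×10¹¹ − 5.52209×10⁹ = 5.98958×10¹¹ K⁴, so P_net = 473 W.

Net loss ≈ 473 W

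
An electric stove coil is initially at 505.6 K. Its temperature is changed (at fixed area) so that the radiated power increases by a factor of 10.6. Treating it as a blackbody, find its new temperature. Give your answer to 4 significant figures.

T₂ ≈ 912.3 K

P ∝ T⁴, so T₂/T₁ = (P₂/P₁)^(1/4) = (10.6)^(1/4) = 1.80437.
T₂ = 505.6 × 1.80437 = 912.3 K.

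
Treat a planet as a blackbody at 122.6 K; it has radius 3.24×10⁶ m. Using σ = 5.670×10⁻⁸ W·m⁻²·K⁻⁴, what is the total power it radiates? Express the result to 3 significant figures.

Surface area A = 4πR² = 4π(3.24×10⁶ m)² = 1.31917×10¹⁴ m².
P = σAT⁴ = 5.670×10⁻⁸ × 1.31917×10¹⁴ × (122.6)⁴ = 1.69×10¹⁵ W.

P ≈ 1.69×10¹⁵ W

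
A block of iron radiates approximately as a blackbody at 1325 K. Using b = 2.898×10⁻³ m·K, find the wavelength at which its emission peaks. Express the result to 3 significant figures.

Wien's displacement law: λ_max = b/T = (2.898×10⁻³ m·K)/(1325 K) = 2.187×10⁻⁶ m.
That is 2.19 μm, in the infrared range.

λ_max ≈ 2.19 μm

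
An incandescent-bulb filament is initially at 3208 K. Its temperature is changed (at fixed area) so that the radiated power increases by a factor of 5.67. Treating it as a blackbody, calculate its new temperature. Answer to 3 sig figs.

P ∝ T⁴, so T₂/T₁ = (P₂/P₁)^(1/4) = (5.67)^(1/4) = 1.54311.
T₂ = 3208 × 1.54311 = 4.95×10³ K.

T₂ ≈ 4.95×10³ K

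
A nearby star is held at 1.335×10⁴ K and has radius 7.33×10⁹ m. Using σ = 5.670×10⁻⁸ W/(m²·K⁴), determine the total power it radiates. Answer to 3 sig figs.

P ≈ 1.22×10³⁰ W

Surface area A = 4πR² = 4π(7.33×10⁹ m)² = 6.75177×10²⁰ m².
P = σAT⁴ = 5.670×10⁻⁸ × 6.75177×10²⁰ × (1.335×10⁴)⁴ = 1.22×10³⁰ W.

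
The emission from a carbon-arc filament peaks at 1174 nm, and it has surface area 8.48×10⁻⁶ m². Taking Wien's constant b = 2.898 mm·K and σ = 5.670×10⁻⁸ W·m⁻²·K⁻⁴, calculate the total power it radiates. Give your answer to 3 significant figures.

Wien's law: T = b/λ_max = 2.898×10⁻³/1.174×10⁻⁶ = 2468.48 K.
Area A = 8.48×10⁻⁶ m².
Then P = σAT⁴ = 5.670×10⁻⁸×8.48×10⁻⁶×(2468.48)⁴ = 17.9 W.

P ≈ 17.9 W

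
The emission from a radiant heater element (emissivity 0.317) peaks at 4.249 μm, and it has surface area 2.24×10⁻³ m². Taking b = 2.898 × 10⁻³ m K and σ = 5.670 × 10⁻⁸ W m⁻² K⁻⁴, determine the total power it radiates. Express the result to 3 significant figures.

P ≈ 8.71 W

Wien's law: T = b/λ_max = 2.898×10⁻³/4.249×10⁻⁶ = 682.043 K.
Area A = 2.24×10⁻³ m².
Then P = εσAT⁴ = 0.317×5.670×10⁻⁸×2.24×10⁻³×(682.043)⁴ = 8.71 W.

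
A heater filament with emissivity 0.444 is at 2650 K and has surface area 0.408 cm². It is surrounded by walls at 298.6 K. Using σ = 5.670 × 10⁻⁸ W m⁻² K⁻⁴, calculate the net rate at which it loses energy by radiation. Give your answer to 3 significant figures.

Net loss ≈ 50.6 W

Area A = 0.408 cm² = 4.08×10⁻⁵ m².
Net radiated power P_net = εσA(T⁴ − T₀⁴) = 0.444×5.670×10⁻⁸×4.08×10⁻⁵×(2650⁴ − 298.6⁴).
T⁴ − T₀⁴ = 4.93155×10¹³ − 7.94986×10⁹ = 4.93076×10¹³ K⁴, so P_net = 50.6 W.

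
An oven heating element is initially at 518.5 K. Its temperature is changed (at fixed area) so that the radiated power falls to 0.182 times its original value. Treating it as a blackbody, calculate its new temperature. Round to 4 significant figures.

T₂ ≈ 338.7 K

P ∝ T⁴, so T₂/T₁ = (P₂/P₁)^(1/4) = (0.182)^(1/4) = 0.653157.
T₂ = 518.5 × 0.653157 = 338.7 K.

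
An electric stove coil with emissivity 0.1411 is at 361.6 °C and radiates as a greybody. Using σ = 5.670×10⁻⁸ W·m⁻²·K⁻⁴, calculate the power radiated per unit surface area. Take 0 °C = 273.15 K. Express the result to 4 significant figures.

T = 361.6 °C + 273.15 = 634.75 K.
Stefan–Boltzmann: I = εσT⁴ = 0.1411 × 5.670×10⁻⁸ × (634.75)⁴ = 1299 W/m².

I ≈ 1299 W/m²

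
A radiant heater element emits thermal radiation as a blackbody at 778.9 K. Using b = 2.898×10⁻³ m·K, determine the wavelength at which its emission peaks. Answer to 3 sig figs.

Wien's displacement law: λ_max = b/T = (2.898×10⁻³ m·K)/(778.9 K) = 3.721×10⁻⁶ m.
That is 3.72 μm, in the infrared range.

λ_max ≈ 3.72 μm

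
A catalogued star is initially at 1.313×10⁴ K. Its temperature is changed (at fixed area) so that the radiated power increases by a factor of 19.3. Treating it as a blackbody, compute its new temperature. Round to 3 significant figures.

P ∝ T⁴, so T₂/T₁ = (P₂/P₁)^(1/4) = (19.3)^(1/4) = 2.09599.
T₂ = 1.313×10⁴ × 2.09599 = 2.75×10⁴ K.

T₂ ≈ 2.75×10⁴ K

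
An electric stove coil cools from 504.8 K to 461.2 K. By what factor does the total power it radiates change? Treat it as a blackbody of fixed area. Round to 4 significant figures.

P₂/P₁ ≈ 0.6968

P ∝ T⁴, so P₂/P₁ = (T₂/T₁)⁴ = (461.2/504.8)⁴ = (0.913629)⁴ = 0.6968.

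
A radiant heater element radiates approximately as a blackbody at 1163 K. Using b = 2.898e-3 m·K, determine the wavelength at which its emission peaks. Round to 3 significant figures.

λ_max ≈ 2.49×10³ nm

Wien's displacement law: λ_max = b/T = (2.898×10⁻³ m·K)/(1163 K) = 2.492×10⁻⁶ m.
That is 2.49×10³ nm, in the infrared range.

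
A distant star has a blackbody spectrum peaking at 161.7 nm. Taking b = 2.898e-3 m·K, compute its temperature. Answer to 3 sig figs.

Wien's law gives T = b/λ_max = (2.898×10⁻³ m·K)/(1.617×10⁻⁷ m) = 1.79×10⁴ K.

T ≈ 1.79×10⁴ K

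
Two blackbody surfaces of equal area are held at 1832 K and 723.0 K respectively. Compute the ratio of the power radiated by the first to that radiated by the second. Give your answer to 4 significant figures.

P₁/P₂ ≈ 41.22

With equal areas, P₁/P₂ = (T₁/T₂)⁴ = (1832/723.0)⁴ = 41.22.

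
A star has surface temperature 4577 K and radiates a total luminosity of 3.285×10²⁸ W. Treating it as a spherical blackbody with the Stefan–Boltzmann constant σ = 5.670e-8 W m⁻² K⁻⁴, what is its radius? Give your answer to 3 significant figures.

R ≈ 1.02×10¹⁰ m

L = 4πR²σT⁴ ⇒ R = √(L/(4πσT⁴)).
σT⁴ = 2.48832×10⁷ W/m², so R = √(3.285×10²⁸/(4π×2.48832×10⁷)) = 1.02×10¹⁰ m.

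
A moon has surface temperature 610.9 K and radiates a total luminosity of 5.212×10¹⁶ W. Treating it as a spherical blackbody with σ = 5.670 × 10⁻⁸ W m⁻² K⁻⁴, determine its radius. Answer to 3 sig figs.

R ≈ 7.25×10⁵ m

L = 4πR²σT⁴ ⇒ R = √(L/(4πσT⁴)).
σT⁴ = 7897.03 W/m², so R = √(5.212×10¹⁶/(4π×7897.03)) = 7.25×10⁵ m.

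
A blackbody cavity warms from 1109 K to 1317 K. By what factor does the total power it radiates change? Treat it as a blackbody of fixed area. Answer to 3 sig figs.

P ∝ T⁴, so P₂/P₁ = (T₂/T₁)⁴ = (1317/1109)⁴ = (1.18756)⁴ = 1.99.

P₂/P₁ ≈ 1.99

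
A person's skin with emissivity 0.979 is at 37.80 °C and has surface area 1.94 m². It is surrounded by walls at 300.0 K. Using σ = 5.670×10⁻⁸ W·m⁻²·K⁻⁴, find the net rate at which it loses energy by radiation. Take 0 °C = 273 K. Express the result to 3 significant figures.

T = 37.80 °C + 273 = 310.80 K.
Area A = 1.94 m².
Net radiated power P_net = εσA(T⁴ − T₀⁴) = 0.979×5.670×10⁻⁸×1.94×(310.80⁴ − 300.0⁴).
T⁴ − T₀⁴ = 9.33091×10⁹ − 8.10000×10⁹ = 1.23091×10⁹ K⁴, so P_net = 133 W.

Net loss ≈ 133 W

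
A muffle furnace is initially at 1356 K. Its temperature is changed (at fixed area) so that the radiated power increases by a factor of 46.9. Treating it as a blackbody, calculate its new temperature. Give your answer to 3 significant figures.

T₂ ≈ 3.55×10³ K

P ∝ T⁴, so T₂/T₁ = (P₂/P₁)^(1/4) = (46.9)^(1/4) = 2.61694.
T₂ = 1356 × 2.61694 = 3.55×10³ K.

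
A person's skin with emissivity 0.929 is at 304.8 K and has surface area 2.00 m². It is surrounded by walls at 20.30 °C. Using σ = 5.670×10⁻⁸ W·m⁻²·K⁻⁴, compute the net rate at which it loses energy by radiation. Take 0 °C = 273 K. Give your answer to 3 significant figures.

Net loss ≈ 130 W

Surroundings: T = 20.30 °C + 273 = 293.30 K.
Area A = 2.00 m².
Net radiated power P_net = εσA(T⁴ − T₀⁴) = 0.929×5.670×10⁻⁸×2.00×(304.8⁴ − 293.30⁴).
T⁴ − T₀⁴ = 8.63097×10⁹ − 7.40028×10⁹ = 1.23069×10⁹ K⁴, so P_net = 130 W.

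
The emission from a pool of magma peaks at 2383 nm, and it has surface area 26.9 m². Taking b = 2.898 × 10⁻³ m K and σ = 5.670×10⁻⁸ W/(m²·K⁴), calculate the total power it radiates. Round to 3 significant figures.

P ≈ 3.34×10⁶ W

Wien's law: T = b/λ_max = 2.898×10⁻³/2.383×10⁻⁶ = 1216.11 K.
Area A = 26.9 m².
Then P = σAT⁴ = 5.670×10⁻⁸×26.9×(1216.11)⁴ = 3.34×10⁶ W.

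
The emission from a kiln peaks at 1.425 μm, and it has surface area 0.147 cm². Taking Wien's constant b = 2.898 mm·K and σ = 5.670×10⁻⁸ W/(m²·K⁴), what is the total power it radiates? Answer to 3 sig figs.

P ≈ 14.3 W

Wien's law: T = b/λ_max = 2.898×10⁻³/1.425×10⁻⁶ = 2033.68 K.
Area A = 0.147 cm² = 1.47×10⁻⁵ m².
Then P = σAT⁴ = 5.670×10⁻⁸×1.47×10⁻⁵×(2033.68)⁴ = 14.3 W.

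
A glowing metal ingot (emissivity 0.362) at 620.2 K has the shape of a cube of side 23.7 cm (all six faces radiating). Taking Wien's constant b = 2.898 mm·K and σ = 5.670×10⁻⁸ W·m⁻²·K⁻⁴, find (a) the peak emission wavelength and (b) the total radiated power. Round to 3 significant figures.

λ_max ≈ 4.67 μm; P ≈ 1.02×10³ W

(a) λ_max = b/T = 2.898×10⁻³/620.2 = 4.673×10⁻⁶ m = 4.67 μm.
Area A = 6s² = 6×(0.237 m)² = 0.337014 m².
(b) P = εσAT⁴ = 0.362×5.670×10⁻⁸×0.337014×(620.2)⁴ = 1.02×10³ W.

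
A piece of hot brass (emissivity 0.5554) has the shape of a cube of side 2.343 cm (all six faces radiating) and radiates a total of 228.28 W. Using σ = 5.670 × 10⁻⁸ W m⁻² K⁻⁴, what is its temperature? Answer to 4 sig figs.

T ≈ 1218 K

Area A = 6s² = 6×(0.02343 m)² = 3.29379×10⁻³ m².
P = εσAT⁴ ⇒ T = (P/(εσA))^(1/4) = (228.28/(0.5554×5.670×10⁻⁸×3.29379×10⁻³))^(1/4) = 1218 K.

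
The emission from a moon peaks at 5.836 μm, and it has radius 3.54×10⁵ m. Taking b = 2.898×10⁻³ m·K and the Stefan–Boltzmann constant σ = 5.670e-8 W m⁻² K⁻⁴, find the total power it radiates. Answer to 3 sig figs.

Wien's law: T = b/λ_max = 2.898×10⁻³/5.836×10⁻⁶ = 496.573 K.
Surface area A = 4πR² = 4π(3.54×10⁵ m)² = 1.57477×10¹² m².
Then P = σAT⁴ = 5.670×10⁻⁸×1.57477×10¹²×(496.573)⁴ = 5.43×10¹⁵ W.

P ≈ 5.43×10¹⁵ W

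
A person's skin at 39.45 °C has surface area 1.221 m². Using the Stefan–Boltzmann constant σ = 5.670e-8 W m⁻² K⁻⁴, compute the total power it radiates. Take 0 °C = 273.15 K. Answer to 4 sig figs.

T = 39.45 °C + 273.15 = 312.60 K.
Area A = 1.221 m².
P = σAT⁴ = 5.670×10⁻⁸ × 1.221 × (312.60)⁴ = 661.1 W.

P ≈ 661.1 W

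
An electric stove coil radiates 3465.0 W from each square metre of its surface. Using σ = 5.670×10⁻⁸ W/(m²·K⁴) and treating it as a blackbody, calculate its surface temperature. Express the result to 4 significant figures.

T ≈ 497.2 K

I = σT⁴, so T = (I/σ)^(1/4) = (3465.0/(5.670×10⁻⁸))^(1/4) = 497.2 K.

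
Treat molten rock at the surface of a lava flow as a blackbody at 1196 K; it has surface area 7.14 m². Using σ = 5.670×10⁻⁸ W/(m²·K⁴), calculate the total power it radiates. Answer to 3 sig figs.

Area A = 7.14 m².
P = σAT⁴ = 5.670×10⁻⁸ × 7.14 × (1196)⁴ = 8.28×10⁵ W.

P ≈ 8.28×10⁵ W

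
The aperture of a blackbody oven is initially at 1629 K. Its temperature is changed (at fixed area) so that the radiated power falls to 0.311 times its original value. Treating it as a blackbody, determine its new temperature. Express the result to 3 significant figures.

T₂ ≈ 1.22×10³ K

P ∝ T⁴, so T₂/T₁ = (P₂/P₁)^(1/4) = (0.311)^(1/4) = 0.746776.
T₂ = 1629 × 0.746776 = 1.22×10³ K.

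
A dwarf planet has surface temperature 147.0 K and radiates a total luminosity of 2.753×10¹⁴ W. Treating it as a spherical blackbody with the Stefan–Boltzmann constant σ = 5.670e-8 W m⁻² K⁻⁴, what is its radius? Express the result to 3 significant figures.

L = 4πR²σT⁴ ⇒ R = √(L/(4πσT⁴)).
σT⁴ = 26.4760 W/m², so R = √(2.753×10¹⁴/(4π×26.4760)) = 9.10×10⁵ m.

R ≈ 9.10×10⁵ m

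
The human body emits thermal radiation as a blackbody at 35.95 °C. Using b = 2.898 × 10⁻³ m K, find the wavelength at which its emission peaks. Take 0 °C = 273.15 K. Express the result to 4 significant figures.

T = 35.95 °C + 273.15 = 309.10 K.
Wien's displacement law: λ_max = b/T = (2.898×10⁻³ m·K)/(309.10 K) = 9.3756×10⁻⁶ m.
That is 9.376 μm, in the infrared range.

λ_max ≈ 9.376 μm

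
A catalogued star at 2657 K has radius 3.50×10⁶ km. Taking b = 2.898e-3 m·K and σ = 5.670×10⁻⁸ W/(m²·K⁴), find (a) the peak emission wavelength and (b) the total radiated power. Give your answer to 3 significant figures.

λ_max ≈ 1.09 μm; P ≈ 4.35×10²⁶ W

(a) λ_max = b/T = 2.898×10⁻³/2657 = 1.091×10⁻⁶ m = 1.09 μm.
Surface area A = 4πR² = 4π(3.50×10⁹ m)² = 1.53938×10²⁰ m².
(b) P = σAT⁴ = 5.670×10⁻⁸×1.53938×10²⁰×(2657)⁴ = 4.35×10²⁶ W.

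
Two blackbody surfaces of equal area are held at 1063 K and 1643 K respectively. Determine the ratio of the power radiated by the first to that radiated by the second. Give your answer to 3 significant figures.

P₁/P₂ ≈ 0.175

With equal areas, P₁/P₂ = (T₁/T₂)⁴ = (1063/1643)⁴ = 0.175.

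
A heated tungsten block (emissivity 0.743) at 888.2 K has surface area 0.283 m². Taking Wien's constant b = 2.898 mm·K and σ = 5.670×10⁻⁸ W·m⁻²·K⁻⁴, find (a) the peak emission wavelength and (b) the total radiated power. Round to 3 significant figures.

(a) λ_max = b/T = 2.898×10⁻³/888.2 = 3.263×10⁻⁶ m = 3.26 μm.
Area A = 0.283 m².
(b) P = εσAT⁴ = 0.743×5.670×10⁻⁸×0.283×(888.2)⁴ = 7.42×10³ W.

λ_max ≈ 3.26 μm; P ≈ 7.42×10³ W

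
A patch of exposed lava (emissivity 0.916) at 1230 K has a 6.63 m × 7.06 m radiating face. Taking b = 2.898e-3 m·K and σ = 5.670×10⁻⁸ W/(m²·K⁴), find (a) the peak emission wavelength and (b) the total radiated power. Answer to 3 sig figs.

(a) λ_max = b/T = 2.898×10⁻³/1230 = 2.356×10⁻⁶ m = 2.36×10³ nm.
Area A = 6.63 × 7.06 = 46.8078 m².
(b) P = εσAT⁴ = 0.916×5.670×10⁻⁸×46.8078×(1230)⁴ = 5.56×10⁶ W.

λ_max ≈ 2.36×10³ nm; P ≈ 5.56×10⁶ W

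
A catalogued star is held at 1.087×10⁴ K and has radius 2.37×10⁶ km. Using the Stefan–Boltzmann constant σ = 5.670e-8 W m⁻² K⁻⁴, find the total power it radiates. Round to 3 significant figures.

P ≈ 5.59×10²⁸ W

Surface area A = 4πR² = 4π(2.37×10⁹ m)² = 7.05840×10¹⁹ m².
P = σAT⁴ = 5.670×10⁻⁸ × 7.05840×10¹⁹ × (1.087×10⁴)⁴ = 5.59×10²⁸ W.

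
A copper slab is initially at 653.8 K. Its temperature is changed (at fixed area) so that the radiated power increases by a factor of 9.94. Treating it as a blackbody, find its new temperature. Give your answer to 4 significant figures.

P ∝ T⁴, so T₂/T₁ = (P₂/P₁)^(1/4) = (9.94)^(1/4) = 1.77561.
T₂ = 653.8 × 1.77561 = 1161 K.

T₂ ≈ 1161 K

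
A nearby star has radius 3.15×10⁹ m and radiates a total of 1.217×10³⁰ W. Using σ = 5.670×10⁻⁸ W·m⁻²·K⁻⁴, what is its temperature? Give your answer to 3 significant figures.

Surface area A = 4πR² = 4π(3.15×10⁹ m)² = 1.24690×10²⁰ m².
P = σAT⁴ ⇒ T = (P/(σA))^(1/4) = (1.217×10³⁰/(5.670×10⁻⁸×1.24690×10²⁰))^(1/4) = 2.04×10⁴ K.

T ≈ 2.04×10⁴ K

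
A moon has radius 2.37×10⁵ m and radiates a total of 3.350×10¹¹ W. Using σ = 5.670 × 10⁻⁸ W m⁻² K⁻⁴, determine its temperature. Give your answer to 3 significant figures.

Surface area A = 4πR² = 4π(2.37×10⁵ m)² = 7.05840×10¹¹ m².
P = σAT⁴ ⇒ T = (P/(σA))^(1/4) = (3.350×10¹¹/(5.670×10⁻⁸×7.05840×10¹¹))^(1/4) = 53.8 K.

T ≈ 53.8 K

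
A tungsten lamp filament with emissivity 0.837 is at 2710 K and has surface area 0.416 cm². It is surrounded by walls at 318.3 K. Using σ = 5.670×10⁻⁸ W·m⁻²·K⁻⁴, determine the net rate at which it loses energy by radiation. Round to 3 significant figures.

Area A = 0.416 cm² = 4.16×10⁻⁵ m².
Net radiated power P_net = εσA(T⁴ − T₀⁴) = 0.837×5.670×10⁻⁸×4.16×10⁻⁵×(2710⁴ − 318.3⁴).
T⁴ − T₀⁴ = 5.39358×10¹³ − 1.02647×10¹⁰ = 5.39255×10¹³ K⁴, so P_net = 106 W.

Net loss ≈ 106 W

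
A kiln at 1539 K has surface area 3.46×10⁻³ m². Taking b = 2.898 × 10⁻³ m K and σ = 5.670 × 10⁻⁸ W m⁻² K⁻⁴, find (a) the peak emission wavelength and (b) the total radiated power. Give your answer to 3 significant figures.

λ_max ≈ 1.88 μm; P ≈ 1.10×10³ W

(a) λ_max = b/T = 2.898×10⁻³/1539 = 1.883×10⁻⁶ m = 1.88 μm.
Area A = 3.46×10⁻³ m².
(b) P = σAT⁴ = 5.670×10⁻⁸×3.46×10⁻³×(1539)⁴ = 1.10×10³ W.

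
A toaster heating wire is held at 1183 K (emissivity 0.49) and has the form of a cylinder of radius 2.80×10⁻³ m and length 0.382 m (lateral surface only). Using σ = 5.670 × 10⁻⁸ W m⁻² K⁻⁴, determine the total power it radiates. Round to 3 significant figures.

Lateral area A = 2πrL = 2π×2.80×10⁻³×0.382 = 6.72050×10⁻³ m².
P = εσAT⁴ = 0.49 × 5.670×10⁻⁸ × 6.72050×10⁻³ × (1183)⁴ = 366 W.

P ≈ 366 W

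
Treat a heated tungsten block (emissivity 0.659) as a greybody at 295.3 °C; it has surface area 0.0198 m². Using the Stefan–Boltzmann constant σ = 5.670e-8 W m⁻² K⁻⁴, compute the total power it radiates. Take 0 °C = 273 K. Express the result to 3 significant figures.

P ≈ 77.2 W

T = 295.3 °C + 273 = 568.3 K.
Area A = 0.0198 m².
P = εσAT⁴ = 0.659 × 5.670×10⁻⁸ × 0.0198 × (568.3)⁴ = 77.2 W.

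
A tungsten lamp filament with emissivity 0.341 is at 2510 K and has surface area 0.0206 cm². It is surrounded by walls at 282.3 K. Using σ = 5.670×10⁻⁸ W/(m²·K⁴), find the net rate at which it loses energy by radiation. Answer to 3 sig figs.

Area A = 0.0206 cm² = 2.06×10⁻⁶ m².
Net radiated power P_net = εσA(T⁴ − T₀⁴) = 0.341×5.670×10⁻⁸×2.06×10⁻⁶×(2510⁴ − 282.3⁴).
T⁴ − T₀⁴ = 3.96913×10¹³ − 6.35102×10⁹ = 3.96849×10¹³ K⁴, so P_net = 1.58 W.

Net loss ≈ 1.58 W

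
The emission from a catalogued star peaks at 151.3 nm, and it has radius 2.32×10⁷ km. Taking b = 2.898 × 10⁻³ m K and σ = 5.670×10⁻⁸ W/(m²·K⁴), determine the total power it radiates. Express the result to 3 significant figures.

Wien's law: T = b/λ_max = 2.898×10⁻³/1.513×10⁻⁷ = 19154.0 K.
Surface area A = 4πR² = 4π(2.32×10¹⁰ m)² = 6.76372×10²¹ m².
Then P = σAT⁴ = 5.670×10⁻⁸×6.76372×10²¹×(19154.0)⁴ = 5.16×10³¹ W.

P ≈ 5.16×10³¹ W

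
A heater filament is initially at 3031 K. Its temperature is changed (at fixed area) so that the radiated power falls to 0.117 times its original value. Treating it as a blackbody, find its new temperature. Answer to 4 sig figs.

T₂ ≈ 1773 K

P ∝ T⁴, so T₂/T₁ = (P₂/P₁)^(1/4) = (0.117)^(1/4) = 0.584853.
T₂ = 3031 × 0.584853 = 1773 K.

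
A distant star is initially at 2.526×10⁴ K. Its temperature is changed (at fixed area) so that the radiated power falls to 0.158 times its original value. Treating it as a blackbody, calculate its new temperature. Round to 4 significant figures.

T₂ ≈ 1.593×10⁴ K

P ∝ T⁴, so T₂/T₁ = (P₂/P₁)^(1/4) = (0.158)^(1/4) = 0.630470.
T₂ = 2.526×10⁴ × 0.630470 = 1.593×10⁴ K.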